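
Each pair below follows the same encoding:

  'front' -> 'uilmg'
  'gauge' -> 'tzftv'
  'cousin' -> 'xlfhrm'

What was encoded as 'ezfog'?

Each pair mirrors across the alphabet (f↔u, r↔i, o↔l): positions sum to 25. This is the alphabet-reversal cipher (Atbash): a becomes z, b becomes y, etc.
Undoing it on ezfog: e↔v, z↔a, f↔u, o↔l, g↔t.

vault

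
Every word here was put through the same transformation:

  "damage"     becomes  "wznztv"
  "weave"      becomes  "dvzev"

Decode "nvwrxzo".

Letters are reflected about the middle of the alphabet (position → 25−position): Atbash.
Decoding nvwrxzo: n↔m, v↔e, w↔d, r↔i, x↔c, z↔a, o↔l.

medical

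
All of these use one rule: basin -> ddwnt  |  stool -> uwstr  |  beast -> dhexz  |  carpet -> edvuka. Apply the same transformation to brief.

The shift increases by 1 at each position, starting from +2: 2, 3, 4, ….
For brief: b+2=d, r+3=u, i+4=m, e+5=j, f+6=l.

dumjl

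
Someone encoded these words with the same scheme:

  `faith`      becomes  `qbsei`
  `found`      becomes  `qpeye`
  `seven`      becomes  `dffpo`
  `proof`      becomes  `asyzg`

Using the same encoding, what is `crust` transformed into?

nsedu

Shifts by position in faith: pos 0: f→q (+11), pos 1: a→b (+1), pos 2: i→s (+10), pos 3: t→e (+11), pos 4: h→i (+1) — repeating every 3. The shifts repeat in a cycle of length 3: positions 0,1,… shift by +11, +1, +10, then the pattern repeats.
On crust: c+11=n, r+1=s, u+10=e, s+11=d, t+1=u.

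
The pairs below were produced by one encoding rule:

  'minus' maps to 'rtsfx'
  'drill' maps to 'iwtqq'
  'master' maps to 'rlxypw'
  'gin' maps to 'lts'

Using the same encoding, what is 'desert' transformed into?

The shift depends on letter class: consonant m→r is +5, but vowel i→t is +11. The rule splits by letter class: vowels +11, consonants +5.
For desert: d(cons)+5=i, e(vowel)+11=p, s(cons)+5=x, e(vowel)+11=p, r(cons)+5=w, t(cons)+5=y.

ipxpwy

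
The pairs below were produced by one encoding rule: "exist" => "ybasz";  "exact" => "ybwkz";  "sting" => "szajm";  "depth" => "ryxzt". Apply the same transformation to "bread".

e(4)→y(24) and x(23)→b(1) fit y≡7x+22 (mod 26); the inverse of 7 mod 26 is 15. Each letter's alphabet position (a=0..z=25) is mapped through 7·x+22 mod 26 — an affine cipher.
For bread: b(1)→7·1+22≡3=d; r(17)→7·17+22≡11=l; e(4)→7·4+22≡24=y; a(0)→7·0+22≡22=w; d(3)→7·3+22≡17=r (all mod 26).

dlywr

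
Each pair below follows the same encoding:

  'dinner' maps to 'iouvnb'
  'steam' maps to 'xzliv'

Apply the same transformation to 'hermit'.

mkyurd

Letter i (0-indexed) is shifted by i+5, so successive shifts are 5, 6, 7, ….
For hermit: h+5=m, e+6=k, r+7=y, m+8=u, i+9=r, t+10=d.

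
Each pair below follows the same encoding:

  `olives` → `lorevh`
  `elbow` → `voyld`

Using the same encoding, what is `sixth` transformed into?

Each pair mirrors across the alphabet (o↔l, l↔o, i↔r): positions sum to 25. Each letter is replaced by its mirror in the alphabet: a↔z, b↔y, c↔x, and so on (the Atbash cipher).
Applying it to sixth: s↔h, i↔r, x↔c, t↔g, h↔s.

hrcgs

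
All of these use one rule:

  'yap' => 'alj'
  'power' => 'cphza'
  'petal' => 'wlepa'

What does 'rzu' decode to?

jog

The word is reversed, then every letter is shifted forward by 11.
Reversing it on rzu: shift back: r−11=g, z−11=o, u−11=j → goj; then reverse → jog.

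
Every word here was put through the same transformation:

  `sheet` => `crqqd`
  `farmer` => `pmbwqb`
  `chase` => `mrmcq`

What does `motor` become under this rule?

The shift depends on letter class: consonant s→c is +10, but vowel e→q is +12. Two shifts are in play — +12 for a/e/i/o/u, +10 for every other letter.
For motor: m(cons)+10=w, o(vowel)+12=a, t(cons)+10=d, o(vowel)+12=a, r(cons)+10=b.

wadab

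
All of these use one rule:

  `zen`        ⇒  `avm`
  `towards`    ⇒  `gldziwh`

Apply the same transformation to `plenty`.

kovmgb

Each pair mirrors across the alphabet (z↔a, e↔v, n↔m): positions sum to 25. This is the alphabet-reversal cipher (Atbash): a becomes z, b becomes y, etc.
On plenty: p↔k, l↔o, e↔v, n↔m, t↔g, y↔b.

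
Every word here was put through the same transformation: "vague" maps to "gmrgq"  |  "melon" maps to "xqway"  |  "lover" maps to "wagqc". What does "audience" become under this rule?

The shift depends on letter class: consonant v→g is +11, but vowel a→m is +12. Two shifts are in play — +12 for a/e/i/o/u, +11 for every other letter.
Applying it to audience: a(vowel)+12=m, u(vowel)+12=g, d(cons)+11=o, i(vowel)+12=u, e(vowel)+12=q, n(cons)+11=y, c(cons)+11=n, e(vowel)+12=q.

mgouqynq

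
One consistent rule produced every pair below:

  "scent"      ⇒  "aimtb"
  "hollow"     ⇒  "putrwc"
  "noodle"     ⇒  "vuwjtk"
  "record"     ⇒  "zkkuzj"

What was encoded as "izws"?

Shifts by position in scent: pos 0: s→a (+8), pos 1: c→i (+6), pos 2: e→m (+8), pos 3: n→t (+6) — repeating every 2. The shifts repeat in a cycle of length 2: positions 0,1,… shift by +8, +6, then the pattern repeats.
Decoding izws: i−8=a, z−6=t, w−8=o, s−6=m.

atom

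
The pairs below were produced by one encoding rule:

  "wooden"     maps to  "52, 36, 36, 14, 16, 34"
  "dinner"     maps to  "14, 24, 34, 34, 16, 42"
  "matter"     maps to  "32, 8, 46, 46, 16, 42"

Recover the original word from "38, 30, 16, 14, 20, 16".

pledge

w(#23)→52 and o(#15)→36: differences scale by 2, so n = 2·pos + 6. Each letter becomes 2×(its alphabet position, a=1..z=26) + 6.
Reversing it on 38, 30, 16, 14, 20, 16: 38→(38−6)÷2=16=p, 30→(30−6)÷2=12=l, 16→(16−6)÷2=5=e, 14→(14−6)÷2=4=d, 20→(20−6)÷2=7=g, 16→(16−6)÷2=5=e.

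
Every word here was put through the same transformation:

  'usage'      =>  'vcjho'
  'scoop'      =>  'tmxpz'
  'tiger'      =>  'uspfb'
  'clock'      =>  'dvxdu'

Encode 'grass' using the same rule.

hbjtc

The shifts repeat in a cycle of length 3: positions 0,1,… shift by +1, +10, +9, then the pattern repeats.
Applying it to grass: g+1=h, r+10=b, a+9=j, s+1=t, s+10=c.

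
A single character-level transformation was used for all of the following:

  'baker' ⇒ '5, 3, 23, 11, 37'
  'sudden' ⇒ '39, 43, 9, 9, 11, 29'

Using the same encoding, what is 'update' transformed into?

43, 33, 9, 3, 41, 11

The formula is n = 2×(alphabet index, a=1) + 1.
For update: u=21→43, p=16→33, d=4→9, a=1→3, t=20→41, e=5→11.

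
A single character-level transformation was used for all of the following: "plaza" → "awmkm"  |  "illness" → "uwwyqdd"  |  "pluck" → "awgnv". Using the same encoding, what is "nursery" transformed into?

The shift depends on letter class: consonant p→a is +11, but vowel a→m is +12. Two shifts are in play — +12 for a/e/i/o/u, +11 for every other letter.
For nursery: n(cons)+11=y, u(vowel)+12=g, r(cons)+11=c, s(cons)+11=d, e(vowel)+12=q, r(cons)+11=c, y(cons)+11=j.

ygcdqcj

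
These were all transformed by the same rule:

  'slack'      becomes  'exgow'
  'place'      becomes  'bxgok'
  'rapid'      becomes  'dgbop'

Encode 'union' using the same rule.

azouz

Vowels shift forward by 6 and consonants shift forward by 12.
On union: u(vowel)+6=a, n(cons)+12=z, i(vowel)+6=o, o(vowel)+6=u, n(cons)+12=z.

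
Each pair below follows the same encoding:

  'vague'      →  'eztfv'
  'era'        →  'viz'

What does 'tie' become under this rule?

This is the alphabet-reversal cipher (Atbash): a becomes z, b becomes y, etc.
For tie: t↔g, i↔r, e↔v.

grv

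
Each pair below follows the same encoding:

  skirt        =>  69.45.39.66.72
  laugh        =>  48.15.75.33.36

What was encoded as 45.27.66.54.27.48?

With a=1..z=26, the number is 3·pos + 12.
Reversing it on 45.27.66.54.27.48: 45→(45−12)÷3=11=k, 27→(27−12)÷3=5=e, 66→(66−12)÷3=18=r, 54→(54−12)÷3=14=n, 27→(27−12)÷3=5=e, 48→(48−12)÷3=12=l.

kernel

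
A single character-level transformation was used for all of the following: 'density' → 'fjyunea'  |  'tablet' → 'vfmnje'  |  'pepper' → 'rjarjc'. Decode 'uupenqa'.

specify

Shifts by position in density: pos 0: d→f (+2), pos 1: e→j (+5), pos 2: n→y (+11), pos 3: s→u (+2), pos 4: i→n (+5), pos 5: t→e (+11) — repeating every 3. The shifts repeat in a cycle of length 3: positions 0,1,… shift by +2, +5, +11, then the pattern repeats.
Undoing it on uupenqa: u−2=s, u−5=p, p−11=e, e−2=c, n−5=i, q−11=f, a−2=y.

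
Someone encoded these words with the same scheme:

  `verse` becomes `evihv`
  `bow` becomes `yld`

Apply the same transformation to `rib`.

Each pair mirrors across the alphabet (v↔e, e↔v, r↔i): positions sum to 25. This is the alphabet-reversal cipher (Atbash): a becomes z, b becomes y, etc.
Applying it to rib: r↔i, i↔r, b↔y.

iry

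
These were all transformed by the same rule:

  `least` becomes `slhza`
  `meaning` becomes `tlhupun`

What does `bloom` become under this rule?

isvvt

Every letter moves 7 places later in the alphabet, wrapping around z→a.
Applying it to bloom: b+7=i, l+7=s, o+7=v, o+7=v, m+7=t.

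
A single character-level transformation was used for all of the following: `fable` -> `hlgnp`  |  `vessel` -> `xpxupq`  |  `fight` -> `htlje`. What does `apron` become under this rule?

Shifts by position in fable: pos 0: f→h (+2), pos 1: a→l (+11), pos 2: b→g (+5), pos 3: l→n (+2), pos 4: e→p (+11) — repeating every 3. A repeating key of period 3 is used — shifts +2, +11, +5 over and over.
On apron: a+2=c, p+11=a, r+5=w, o+2=q, n+11=y.

cawqy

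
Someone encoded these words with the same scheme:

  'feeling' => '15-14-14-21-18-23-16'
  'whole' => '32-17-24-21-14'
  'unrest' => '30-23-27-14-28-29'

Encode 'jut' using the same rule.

19-30-29

f is letter #6 and maps to 15: an offset of 9. Each letter is replaced by its alphabet position (a=1..z=26) + 9.
For jut: j=10→19, u=21→30, t=20→29.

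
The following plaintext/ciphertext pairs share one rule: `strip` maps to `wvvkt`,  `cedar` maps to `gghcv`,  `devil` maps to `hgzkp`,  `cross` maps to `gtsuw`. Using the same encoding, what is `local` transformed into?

pqgcp

Shifts by position in strip: pos 0: s→w (+4), pos 1: t→v (+2), pos 2: r→v (+4), pos 3: i→k (+2) — repeating every 2. A repeating key of period 2 is used — shifts +4, +2 over and over.
For local: l+4=p, o+2=q, c+4=g, a+2=c, l+4=p.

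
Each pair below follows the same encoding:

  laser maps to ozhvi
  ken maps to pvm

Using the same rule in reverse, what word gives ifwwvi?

Each pair mirrors across the alphabet (l↔o, a↔z, s↔h): positions sum to 25. This is the alphabet-reversal cipher (Atbash): a becomes z, b becomes y, etc.
Decoding ifwwvi: i↔r, f↔u, w↔d, w↔d, v↔e, i↔r.

rudder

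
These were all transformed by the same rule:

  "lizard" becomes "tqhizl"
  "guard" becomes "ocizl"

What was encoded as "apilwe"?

shadow

It's a constant shift of +8 (ROT8).
Reversing it on apilwe: a−8=s, p−8=h, i−8=a, l−8=d, w−8=o, e−8=w.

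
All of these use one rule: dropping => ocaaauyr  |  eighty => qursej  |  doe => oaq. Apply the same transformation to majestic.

Two shifts are in play — +12 for a/e/i/o/u, +11 for every other letter.
On majestic: m(cons)+11=x, a(vowel)+12=m, j(cons)+11=u, e(vowel)+12=q, s(cons)+11=d, t(cons)+11=e, i(vowel)+12=u, c(cons)+11=n.

xmuqdeun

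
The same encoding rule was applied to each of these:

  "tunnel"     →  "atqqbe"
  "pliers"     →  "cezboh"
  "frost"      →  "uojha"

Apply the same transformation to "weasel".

Each letter's alphabet position (a=0..z=25) is mapped through 19·x+3 mod 26 — an affine cipher.
For weasel: w(22)→19·22+3≡5=f; e(4)→19·4+3≡1=b; a(0)→19·0+3≡3=d; s(18)→19·18+3≡7=h; e(4)→19·4+3≡1=b; l(11)→19·11+3≡4=e (all mod 26).

fbdhbe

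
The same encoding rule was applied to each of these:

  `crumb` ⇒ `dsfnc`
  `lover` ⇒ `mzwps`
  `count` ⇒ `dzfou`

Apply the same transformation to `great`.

hsplu

The shift depends on letter class: consonant c→d is +1, but vowel u→f is +11. Vowels shift forward by 11 and consonants shift forward by 1.
On great: g(cons)+1=h, r(cons)+1=s, e(vowel)+11=p, a(vowel)+11=l, t(cons)+1=u.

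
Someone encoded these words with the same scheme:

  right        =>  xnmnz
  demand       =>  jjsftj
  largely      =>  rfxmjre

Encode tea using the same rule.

The shift depends on letter class: consonant r→x is +6, but vowel i→n is +5. Two shifts are in play — +5 for a/e/i/o/u, +6 for every other letter.
Applying it to tea: t(cons)+6=z, e(vowel)+5=j, a(vowel)+5=f.

zjf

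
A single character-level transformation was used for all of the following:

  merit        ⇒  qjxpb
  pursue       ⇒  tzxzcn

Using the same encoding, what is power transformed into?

In merit: m→q is +4, e→j is +5, r→x is +6, i→p is +7 — the shift increases by 1 each position. The shift increases by 1 at each position, starting from +4: 4, 5, 6, ….
On power: p+4=t, o+5=t, w+6=c, e+7=l, r+8=z.

ttclz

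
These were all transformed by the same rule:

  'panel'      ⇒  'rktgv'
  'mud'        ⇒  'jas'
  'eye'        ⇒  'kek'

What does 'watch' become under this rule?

nizgc

The output letters match the input read backwards, each shifted +6: panel reversed is lenap. Two steps: reverse the string, then apply a Caesar shift of +6.
On watch: reverse → hctaw; then shift: h+6=n, c+6=i, t+6=z, a+6=g, w+6=c.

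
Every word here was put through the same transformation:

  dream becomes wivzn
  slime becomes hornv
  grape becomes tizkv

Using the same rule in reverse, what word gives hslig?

Each pair mirrors across the alphabet (d↔w, r↔i, e↔v): positions sum to 25. Letters are reflected about the middle of the alphabet (position → 25−position): Atbash.
Reversing it on hslig: h↔s, s↔h, l↔o, i↔r, g↔t.

short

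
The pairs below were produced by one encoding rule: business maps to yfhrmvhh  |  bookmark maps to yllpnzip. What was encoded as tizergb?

gravity

Each pair mirrors across the alphabet (b↔y, u↔f, s↔h): positions sum to 25. Each letter is replaced by its mirror in the alphabet: a↔z, b↔y, c↔x, and so on (the Atbash cipher).
Undoing it on tizergb: t↔g, i↔r, z↔a, e↔v, r↔i, g↔t, b↔y.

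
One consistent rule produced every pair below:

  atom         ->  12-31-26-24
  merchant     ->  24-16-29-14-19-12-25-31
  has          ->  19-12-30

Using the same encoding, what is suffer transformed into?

a is letter #1 and maps to 12: an offset of 11. The number is (letter's place in the alphabet, a=1) + 11.
On suffer: s=19→30, u=21→32, f=6→17, f=6→17, e=5→16, r=18→29.

30-32-17-17-16-29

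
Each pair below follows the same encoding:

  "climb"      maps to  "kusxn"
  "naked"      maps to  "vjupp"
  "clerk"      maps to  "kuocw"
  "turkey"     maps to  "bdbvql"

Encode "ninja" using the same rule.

vrxum

In climb: c→k is +8, l→u is +9, i→s is +10, m→x is +11 — the shift increases by 1 each position. Each letter shifts forward by (position + 8), i.e. 8, 9, 10, … — the shift grows by one for each successive letter.
On ninja: n+8=v, i+9=r, n+10=x, j+11=u, a+12=m.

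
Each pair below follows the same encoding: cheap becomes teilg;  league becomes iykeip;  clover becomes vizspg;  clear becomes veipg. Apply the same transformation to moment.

xriqsq

The output letters match the input read backwards, each shifted +4: cheap reversed is paehc. The word is reversed, then every letter is shifted forward by 4.
Applying it to moment: reverse → tnemom; then shift: t+4=x, n+4=r, e+4=i, m+4=q, o+4=s, m+4=q.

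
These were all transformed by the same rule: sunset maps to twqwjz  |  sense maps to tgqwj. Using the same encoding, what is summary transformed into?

In sunset: s→t is +1, u→w is +2, n→q is +3, s→w is +4 — the shift increases by 1 each position. Letter i (0-indexed) is shifted by i+1, so successive shifts are 1, 2, 3, ….
Applying it to summary: s+1=t, u+2=w, m+3=p, m+4=q, a+5=f, r+6=x, y+7=f.

twpqfxf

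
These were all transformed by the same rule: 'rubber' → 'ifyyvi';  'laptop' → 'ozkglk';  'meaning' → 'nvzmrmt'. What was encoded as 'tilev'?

grove

Each letter is replaced by its mirror in the alphabet: a↔z, b↔y, c↔x, and so on (the Atbash cipher).
Reversing it on tilev: t↔g, i↔r, l↔o, e↔v, v↔e.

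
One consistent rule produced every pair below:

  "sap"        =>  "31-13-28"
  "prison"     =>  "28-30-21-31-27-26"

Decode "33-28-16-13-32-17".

update

s is letter #19 and maps to 31: an offset of 12. The number is (letter's place in the alphabet, a=1) + 12.
Reversing it on 33-28-16-13-32-17: 33→(33−12)÷1=21=u, 28→(28−12)÷1=16=p, 16→(16−12)÷1=4=d, 13→(13−12)÷1=1=a, 32→(32−12)÷1=20=t, 17→(17−12)÷1=5=e.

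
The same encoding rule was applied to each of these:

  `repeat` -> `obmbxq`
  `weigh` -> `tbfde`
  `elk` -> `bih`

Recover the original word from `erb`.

hue

Compare letters: r→o is +23, e→b is +23, p→m is +23 — a constant shift. It's a constant shift of +23 (ROT23).
Decoding erb: e−23=h, r−23=u, b−23=e.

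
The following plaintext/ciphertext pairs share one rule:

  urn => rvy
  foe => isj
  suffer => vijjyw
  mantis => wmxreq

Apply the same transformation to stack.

ogexw

The output letters match the input read backwards, each shifted +4: urn reversed is nru. Read the word backwards and shift each letter +4.
For stack: reverse → kcats; then shift: k+4=o, c+4=g, a+4=e, t+4=x, s+4=w.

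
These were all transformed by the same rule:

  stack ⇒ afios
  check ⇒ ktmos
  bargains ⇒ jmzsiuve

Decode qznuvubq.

Shifts by position in stack: pos 0: s→a (+8), pos 1: t→f (+12), pos 2: a→i (+8), pos 3: c→o (+12) — repeating every 2. The shifts repeat in a cycle of length 2: positions 0,1,… shift by +8, +12, then the pattern repeats.
Decoding qznuvubq: q−8=i, z−12=n, n−8=f, u−12=i, v−8=n, u−12=i, b−8=t, q−12=e.

infinite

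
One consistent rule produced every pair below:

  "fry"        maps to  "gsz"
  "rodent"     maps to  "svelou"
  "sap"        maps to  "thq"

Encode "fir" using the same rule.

The shift depends on letter class: consonant f→g is +1, but vowel o→v is +7. The rule splits by letter class: vowels +7, consonants +1.
On fir: f(cons)+1=g, i(vowel)+7=p, r(cons)+1=s.

gps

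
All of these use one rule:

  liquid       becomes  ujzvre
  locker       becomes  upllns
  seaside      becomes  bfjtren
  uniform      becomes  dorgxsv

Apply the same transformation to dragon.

msjhxo

Shifts by position in liquid: pos 0: l→u (+9), pos 1: i→j (+1), pos 2: q→z (+9), pos 3: u→v (+1) — repeating every 2. It's a Vigenère-style cipher with numeric key [9,1]: position i shifts by key[i mod 2].
Applying it to dragon: d+9=m, r+1=s, a+9=j, g+1=h, o+9=x, n+1=o.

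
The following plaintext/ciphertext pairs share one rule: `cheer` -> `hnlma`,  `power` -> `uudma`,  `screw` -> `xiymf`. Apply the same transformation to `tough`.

The shift increases by 1 at each position, starting from +5: 5, 6, 7, ….
For tough: t+5=y, o+6=u, u+7=b, g+8=o, h+9=q.

yuboq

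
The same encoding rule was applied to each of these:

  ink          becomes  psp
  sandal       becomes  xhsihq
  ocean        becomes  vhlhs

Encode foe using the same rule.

The shift depends on letter class: consonant n→s is +5, but vowel i→p is +7. Two shifts are in play — +7 for a/e/i/o/u, +5 for every other letter.
Applying it to foe: f(cons)+5=k, o(vowel)+7=v, e(vowel)+7=l.

kvl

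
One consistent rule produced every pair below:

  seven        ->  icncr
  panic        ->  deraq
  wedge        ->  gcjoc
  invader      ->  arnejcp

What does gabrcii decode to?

witness

s(18)→i(8) and e(4)→c(2) fit y≡19x+4 (mod 26); the inverse of 19 mod 26 is 11. This is an affine cipher: with a=0,…,z=25, each position x becomes (19x+4) mod 26.
Reversing it on gabrcii: g(6)→11·(6−4)≡22=w; a(0)→11·(0−4)≡8=i; b(1)→11·(1−4)≡19=t; r(17)→11·(17−4)≡13=n; c(2)→11·(2−4)≡4=e; i(8)→11·(8−4)≡18=s; i(8)→11·(8−4)≡18=s (all mod 26).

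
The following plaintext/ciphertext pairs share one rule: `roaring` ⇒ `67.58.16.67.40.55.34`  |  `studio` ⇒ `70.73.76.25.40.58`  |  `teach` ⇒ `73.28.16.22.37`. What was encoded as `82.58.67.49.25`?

r(#18)→67 and o(#15)→58: differences scale by 3, so n = 3·pos + 13. Each letter becomes 3×(its alphabet position, a=1..z=26) + 13.
Undoing it on 82.58.67.49.25: 82→(82−13)÷3=23=w, 58→(58−13)÷3=15=o, 67→(67−13)÷3=18=r, 49→(49−13)÷3=12=l, 25→(25−13)÷3=4=d.

world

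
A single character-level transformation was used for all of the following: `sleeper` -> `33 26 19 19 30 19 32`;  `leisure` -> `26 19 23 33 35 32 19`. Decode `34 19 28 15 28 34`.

s is letter #19 and maps to 33: an offset of 14. Each letter is replaced by its alphabet position (a=1..z=26) + 14.
Reversing it on 34 19 28 15 28 34: 34→(34−14)÷1=20=t, 19→(19−14)÷1=5=e, 28→(28−14)÷1=14=n, 15→(15−14)÷1=1=a, 28→(28−14)÷1=14=n, 34→(34−14)÷1=20=t.

tenant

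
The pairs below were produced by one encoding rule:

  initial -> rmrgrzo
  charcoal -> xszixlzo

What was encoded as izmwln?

Each pair mirrors across the alphabet (i↔r, n↔m, i↔r): positions sum to 25. Each letter is replaced by its mirror in the alphabet: a↔z, b↔y, c↔x, and so on (the Atbash cipher).
Undoing it on izmwln: i↔r, z↔a, m↔n, w↔d, l↔o, n↔m.

random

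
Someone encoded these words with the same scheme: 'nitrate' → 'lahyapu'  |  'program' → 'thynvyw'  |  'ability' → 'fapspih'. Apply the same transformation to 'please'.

lzhlsw

Read the word backwards and shift each letter +7.
For please: reverse → esaelp; then shift: e+7=l, s+7=z, a+7=h, e+7=l, l+7=s, p+7=w.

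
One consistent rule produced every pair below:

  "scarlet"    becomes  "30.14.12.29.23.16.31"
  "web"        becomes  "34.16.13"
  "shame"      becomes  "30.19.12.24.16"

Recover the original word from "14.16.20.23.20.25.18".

s is letter #19 and maps to 30: an offset of 11. Each letter is replaced by its alphabet position (a=1..z=26) + 11.
Undoing it on 14.16.20.23.20.25.18: 14→(14−11)÷1=3=c, 16→(16−11)÷1=5=e, 20→(20−11)÷1=9=i, 23→(23−11)÷1=12=l, 20→(20−11)÷1=9=i, 25→(25−11)÷1=14=n, 18→(18−11)÷1=7=g.

ceiling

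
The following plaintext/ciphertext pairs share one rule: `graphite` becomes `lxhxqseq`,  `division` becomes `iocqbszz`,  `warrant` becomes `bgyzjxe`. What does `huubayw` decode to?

In graphite: g→l is +5, r→x is +6, a→h is +7, p→x is +8 — the shift increases by 1 each position. Letter i (0-indexed) is shifted by i+5, so successive shifts are 5, 6, 7, ….
Undoing it on huubayw: h−5=c, u−6=o, u−7=n, b−8=t, a−9=r, y−10=o, w−11=l.

control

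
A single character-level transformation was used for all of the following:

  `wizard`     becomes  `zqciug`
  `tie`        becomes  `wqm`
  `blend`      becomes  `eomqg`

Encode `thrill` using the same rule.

The shift depends on letter class: consonant w→z is +3, but vowel i→q is +8. Vowels shift forward by 8 and consonants shift forward by 3.
For thrill: t(cons)+3=w, h(cons)+3=k, r(cons)+3=u, i(vowel)+8=q, l(cons)+3=o, l(cons)+3=o.

wkuqoo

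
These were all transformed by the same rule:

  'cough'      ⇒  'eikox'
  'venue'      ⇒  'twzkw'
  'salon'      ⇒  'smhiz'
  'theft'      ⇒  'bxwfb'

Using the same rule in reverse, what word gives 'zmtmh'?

Treating letters as 0–25, the rule is x ↦ 9x + 12 (mod 26).
Decoding zmtmh: z(25)→3·(25−12)≡13=n; m(12)→3·(12−12)≡0=a; t(19)→3·(19−12)≡21=v; m(12)→3·(12−12)≡0=a; h(7)→3·(7−12)≡11=l (all mod 26).

naval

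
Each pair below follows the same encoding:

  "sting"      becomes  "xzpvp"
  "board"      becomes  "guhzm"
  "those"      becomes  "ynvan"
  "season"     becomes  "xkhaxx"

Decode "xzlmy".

steep

In sting: s→x is +5, t→z is +6, i→p is +7, n→v is +8 — the shift increases by 1 each position. The shift increases by 1 at each position, starting from +5: 5, 6, 7, ….
Undoing it on xzlmy: x−5=s, z−6=t, l−7=e, m−8=e, y−9=p.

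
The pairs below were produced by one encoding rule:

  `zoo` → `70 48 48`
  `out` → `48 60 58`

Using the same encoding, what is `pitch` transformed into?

50 36 58 24 34

z(#26)→70 and o(#15)→48: differences scale by 2, so n = 2·pos + 18. The formula is n = 2×(alphabet index, a=1) + 18.
For pitch: p=16→50, i=9→36, t=20→58, c=3→24, h=8→34.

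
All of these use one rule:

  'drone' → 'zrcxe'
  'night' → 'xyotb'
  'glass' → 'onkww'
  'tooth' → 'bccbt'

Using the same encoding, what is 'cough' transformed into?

ucgot

This is an affine cipher: with a=0,…,z=25, each position x becomes (5x+10) mod 26.
For cough: c(2)→5·2+10≡20=u; o(14)→5·14+10≡2=c; u(20)→5·20+10≡6=g; g(6)→5·6+10≡14=o; h(7)→5·7+10≡19=t (all mod 26).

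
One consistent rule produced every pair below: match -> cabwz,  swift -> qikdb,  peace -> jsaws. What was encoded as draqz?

flash

m(12)→c(2) and a(0)→a(0) fit y≡11x+0 (mod 26); the inverse of 11 mod 26 is 19. Each letter's alphabet position (a=0..z=25) is mapped through 11·x+0 mod 26 — an affine cipher.
Decoding draqz: d(3)→19·(3−0)≡5=f; r(17)→19·(17−0)≡11=l; a(0)→19·(0−0)≡0=a; q(16)→19·(16−0)≡18=s; z(25)→19·(25−0)≡7=h (all mod 26).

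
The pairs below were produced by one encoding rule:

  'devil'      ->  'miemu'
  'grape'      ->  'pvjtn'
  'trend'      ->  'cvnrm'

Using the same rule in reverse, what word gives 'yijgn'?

Shifts by position in devil: pos 0: d→m (+9), pos 1: e→i (+4), pos 2: v→e (+9), pos 3: i→m (+4) — repeating every 2. It's a Vigenère-style cipher with numeric key [9,4]: position i shifts by key[i mod 2].
Decoding yijgn: y−9=p, i−4=e, j−9=a, g−4=c, n−9=e.

peace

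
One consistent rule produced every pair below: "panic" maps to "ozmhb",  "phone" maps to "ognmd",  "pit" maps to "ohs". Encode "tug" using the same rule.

stf

Compare letters: p→o is +25, a→z is +25, n→m is +25 — a constant shift. This is a Caesar cipher with shift 25.
On tug: t+25=s, u+25=t, g+25=f.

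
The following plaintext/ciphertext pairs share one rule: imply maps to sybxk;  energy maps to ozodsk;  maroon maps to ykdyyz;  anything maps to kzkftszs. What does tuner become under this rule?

Vowels shift forward by 10 and consonants shift forward by 12.
Applying it to tuner: t(cons)+12=f, u(vowel)+10=e, n(cons)+12=z, e(vowel)+10=o, r(cons)+12=d.

fezod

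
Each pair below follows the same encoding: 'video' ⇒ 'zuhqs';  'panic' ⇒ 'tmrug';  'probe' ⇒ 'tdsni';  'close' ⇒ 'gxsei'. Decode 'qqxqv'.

meter

It's a Vigenère-style cipher with numeric key [4,12]: position i shifts by key[i mod 2].
Reversing it on qqxqv: q−4=m, q−12=e, x−4=t, q−12=e, v−4=r.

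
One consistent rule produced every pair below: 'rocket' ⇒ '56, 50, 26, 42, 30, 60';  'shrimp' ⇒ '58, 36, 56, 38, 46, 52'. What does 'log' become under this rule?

Each letter becomes 2×(its alphabet position, a=1..z=26) + 20.
For log: l=12→44, o=15→50, g=7→34.

44, 50, 34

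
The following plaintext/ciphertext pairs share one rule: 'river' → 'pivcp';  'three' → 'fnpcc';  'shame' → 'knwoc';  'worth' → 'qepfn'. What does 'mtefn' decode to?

cloth

r(17)→p(15) and i(8)→i(8) fit y≡21x+22 (mod 26); the inverse of 21 mod 26 is 5. Treating letters as 0–25, the rule is x ↦ 21x + 22 (mod 26).
Reversing it on mtefn: m(12)→5·(12−22)≡2=c; t(19)→5·(19−22)≡11=l; e(4)→5·(4−22)≡14=o; f(5)→5·(5−22)≡19=t; n(13)→5·(13−22)≡7=h (all mod 26).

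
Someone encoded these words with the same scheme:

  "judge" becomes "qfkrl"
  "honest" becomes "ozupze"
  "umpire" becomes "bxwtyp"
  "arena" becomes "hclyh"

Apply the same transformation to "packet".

Shifts by position in judge: pos 0: j→q (+7), pos 1: u→f (+11), pos 2: d→k (+7), pos 3: g→r (+11) — repeating every 2. A repeating key of period 2 is used — shifts +7, +11 over and over.
Applying it to packet: p+7=w, a+11=l, c+7=j, k+11=v, e+7=l, t+11=e.

wljvle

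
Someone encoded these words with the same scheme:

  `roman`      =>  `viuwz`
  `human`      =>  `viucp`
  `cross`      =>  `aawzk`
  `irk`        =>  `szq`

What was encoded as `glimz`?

ready

Read the word backwards and shift each letter +8.
Decoding glimz: shift back: g−8=y, l−8=d, i−8=a, m−8=e, z−8=r → ydaer; then reverse → ready.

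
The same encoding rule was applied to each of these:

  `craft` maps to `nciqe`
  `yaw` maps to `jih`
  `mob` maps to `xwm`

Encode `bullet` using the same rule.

The shift depends on letter class: consonant c→n is +11, but vowel a→i is +8. The rule splits by letter class: vowels +8, consonants +11.
On bullet: b(cons)+11=m, u(vowel)+8=c, l(cons)+11=w, l(cons)+11=w, e(vowel)+8=m, t(cons)+11=e.

mcwwme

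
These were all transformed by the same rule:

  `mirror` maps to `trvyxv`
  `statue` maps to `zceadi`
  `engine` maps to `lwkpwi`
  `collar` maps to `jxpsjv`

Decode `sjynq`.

laugh

Shifts by position in mirror: pos 0: m→t (+7), pos 1: i→r (+9), pos 2: r→v (+4), pos 3: r→y (+7), pos 4: o→x (+9), pos 5: r→v (+4) — repeating every 3. The shifts repeat in a cycle of length 3: positions 0,1,… shift by +7, +9, +4, then the pattern repeats.
Undoing it on sjynq: s−7=l, j−9=a, y−4=u, n−7=g, q−9=h.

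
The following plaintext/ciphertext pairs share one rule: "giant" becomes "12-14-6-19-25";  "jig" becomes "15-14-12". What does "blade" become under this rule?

7-17-6-9-10

g is letter #7 and maps to 12: an offset of 5. Each letter is replaced by its alphabet position (a=1..z=26) + 5.
For blade: b=2→7, l=12→17, a=1→6, d=4→9, e=5→10.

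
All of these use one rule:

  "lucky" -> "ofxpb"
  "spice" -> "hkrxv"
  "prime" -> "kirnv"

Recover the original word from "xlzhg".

Each letter is replaced by its mirror in the alphabet: a↔z, b↔y, c↔x, and so on (the Atbash cipher).
Decoding xlzhg: x↔c, l↔o, z↔a, h↔s, g↔t.

coast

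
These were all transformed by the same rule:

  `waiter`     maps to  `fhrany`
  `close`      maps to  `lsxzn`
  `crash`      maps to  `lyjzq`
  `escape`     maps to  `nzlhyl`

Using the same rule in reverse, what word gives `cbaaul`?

turtle

It's a Vigenère-style cipher with numeric key [9,7]: position i shifts by key[i mod 2].
Decoding cbaaul: c−9=t, b−7=u, a−9=r, a−7=t, u−9=l, l−7=e.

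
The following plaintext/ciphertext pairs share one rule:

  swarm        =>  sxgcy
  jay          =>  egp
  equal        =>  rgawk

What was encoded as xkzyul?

The output letters match the input read backwards, each shifted +6: swarm reversed is mraws. The word is reversed, then every letter is shifted forward by 6.
Undoing it on xkzyul: shift back: x−6=r, k−6=e, z−6=t, y−6=s, u−6=o, l−6=f → retsof; then reverse → foster.

foster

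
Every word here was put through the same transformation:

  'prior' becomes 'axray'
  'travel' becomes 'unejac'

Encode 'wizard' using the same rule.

The output letters match the input read backwards, each shifted +9: prior reversed is roirp. Read the word backwards and shift each letter +9.
Applying it to wizard: reverse → draziw; then shift: d+9=m, r+9=a, a+9=j, z+9=i, i+9=r, w+9=f.

majirf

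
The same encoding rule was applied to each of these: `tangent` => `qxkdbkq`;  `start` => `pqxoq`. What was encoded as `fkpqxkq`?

Compare letters: t→q is +23, a→x is +23, n→k is +23 — a constant shift. Each letter is shifted forward by 23 in the alphabet (a Caesar shift of +23).
Undoing it on fkpqxkq: f−23=i, k−23=n, p−23=s, q−23=t, x−23=a, k−23=n, q−23=t.

instant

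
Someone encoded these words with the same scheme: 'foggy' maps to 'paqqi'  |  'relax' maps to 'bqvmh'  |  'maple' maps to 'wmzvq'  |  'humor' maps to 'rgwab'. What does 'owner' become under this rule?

The shift depends on letter class: consonant f→p is +10, but vowel o→a is +12. Vowels shift forward by 12 and consonants shift forward by 10.
On owner: o(vowel)+12=a, w(cons)+10=g, n(cons)+10=x, e(vowel)+12=q, r(cons)+10=b.

agxqb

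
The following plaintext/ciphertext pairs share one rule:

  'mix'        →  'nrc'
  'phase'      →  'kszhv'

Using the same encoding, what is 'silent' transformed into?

Each pair mirrors across the alphabet (m↔n, i↔r, x↔c): positions sum to 25. Letters are reflected about the middle of the alphabet (position → 25−position): Atbash.
On silent: s↔h, i↔r, l↔o, e↔v, n↔m, t↔g.

hrovmg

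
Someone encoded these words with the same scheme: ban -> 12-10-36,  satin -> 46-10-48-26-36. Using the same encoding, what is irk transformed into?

b(#2)→12 and a(#1)→10: differences scale by 2, so n = 2·pos + 8. With a=1..z=26, the number is 2·pos + 8.
Applying it to irk: i=9→26, r=18→44, k=11→30.

26-44-30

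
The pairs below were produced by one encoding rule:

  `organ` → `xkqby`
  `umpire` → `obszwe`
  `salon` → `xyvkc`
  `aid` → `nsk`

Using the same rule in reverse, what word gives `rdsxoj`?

The word is reversed, then every letter is shifted forward by 10.
Reversing it on rdsxoj: shift back: r−10=h, d−10=t, s−10=i, x−10=n, o−10=e, j−10=z → htinez; then reverse → zenith.

zenith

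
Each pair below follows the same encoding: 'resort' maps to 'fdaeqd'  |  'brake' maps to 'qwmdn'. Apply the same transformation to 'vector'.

The output letters match the input read backwards, each shifted +12: resort reversed is troser. Two steps: reverse the string, then apply a Caesar shift of +12.
On vector: reverse → rotcev; then shift: r+12=d, o+12=a, t+12=f, c+12=o, e+12=q, v+12=h.

dafoqh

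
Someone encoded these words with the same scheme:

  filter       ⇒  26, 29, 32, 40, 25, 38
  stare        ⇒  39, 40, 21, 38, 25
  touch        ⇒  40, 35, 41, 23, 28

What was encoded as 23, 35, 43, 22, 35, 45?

f is letter #6 and maps to 26: an offset of 20. Letters become their 1-based position plus 20 (so a→21, b→22, …).
Undoing it on 23, 35, 43, 22, 35, 45: 23→(23−20)÷1=3=c, 35→(35−20)÷1=15=o, 43→(43−20)÷1=23=w, 22→(22−20)÷1=2=b, 35→(35−20)÷1=15=o, 45→(45−20)÷1=25=y.

cowboy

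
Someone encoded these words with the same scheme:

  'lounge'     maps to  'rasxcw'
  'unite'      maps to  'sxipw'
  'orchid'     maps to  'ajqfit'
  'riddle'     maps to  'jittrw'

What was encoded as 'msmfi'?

sushi

l(11)→r(17) and o(14)→a(0) fit y≡3x+10 (mod 26); the inverse of 3 mod 26 is 9. Treating letters as 0–25, the rule is x ↦ 3x + 10 (mod 26).
Undoing it on msmfi: m(12)→9·(12−10)≡18=s; s(18)→9·(18−10)≡20=u; m(12)→9·(12−10)≡18=s; f(5)→9·(5−10)≡7=h; i(8)→9·(8−10)≡8=i (all mod 26).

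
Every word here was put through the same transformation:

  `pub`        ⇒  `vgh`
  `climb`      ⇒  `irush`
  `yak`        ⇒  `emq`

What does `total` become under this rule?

Two shifts are in play — +12 for a/e/i/o/u, +6 for every other letter.
Applying it to total: t(cons)+6=z, o(vowel)+12=a, t(cons)+6=z, a(vowel)+12=m, l(cons)+6=r.

zazmr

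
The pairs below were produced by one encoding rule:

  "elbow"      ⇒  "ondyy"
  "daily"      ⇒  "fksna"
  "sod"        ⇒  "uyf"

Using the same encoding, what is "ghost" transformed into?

ijyuv

The shift depends on letter class: consonant l→n is +2, but vowel e→o is +10. Two shifts are in play — +10 for a/e/i/o/u, +2 for every other letter.
For ghost: g(cons)+2=i, h(cons)+2=j, o(vowel)+10=y, s(cons)+2=u, t(cons)+2=v.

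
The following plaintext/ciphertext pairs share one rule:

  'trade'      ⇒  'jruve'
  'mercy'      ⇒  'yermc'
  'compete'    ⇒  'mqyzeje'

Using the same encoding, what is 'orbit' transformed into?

Treating letters as 0–25, the rule is x ↦ 9x + 20 (mod 26).
Applying it to orbit: o(14)→9·14+20≡16=q; r(17)→9·17+20≡17=r; b(1)→9·1+20≡3=d; i(8)→9·8+20≡14=o; t(19)→9·19+20≡9=j (all mod 26).

qrdoj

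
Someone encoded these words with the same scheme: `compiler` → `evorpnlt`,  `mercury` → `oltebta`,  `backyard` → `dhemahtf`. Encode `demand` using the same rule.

flohpf

The shift depends on letter class: consonant c→e is +2, but vowel o→v is +7. Two shifts are in play — +7 for a/e/i/o/u, +2 for every other letter.
On demand: d(cons)+2=f, e(vowel)+7=l, m(cons)+2=o, a(vowel)+7=h, n(cons)+2=p, d(cons)+2=f.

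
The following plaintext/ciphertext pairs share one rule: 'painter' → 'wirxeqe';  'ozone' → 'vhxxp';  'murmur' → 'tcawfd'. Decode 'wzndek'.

In painter: p→w is +7, a→i is +8, i→r is +9, n→x is +10 — the shift increases by 1 each position. Each letter shifts forward by (position + 7), i.e. 7, 8, 9, … — the shift grows by one for each successive letter.
Reversing it on wzndek: w−7=p, z−8=r, n−9=e, d−10=t, e−11=t, k−12=y.

pretty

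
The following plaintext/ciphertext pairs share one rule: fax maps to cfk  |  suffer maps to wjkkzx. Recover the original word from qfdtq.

The output letters match the input read backwards, each shifted +5: fax reversed is xaf. The word is reversed, then every letter is shifted forward by 5.
Reversing it on qfdtq: shift back: q−5=l, f−5=a, d−5=y, t−5=o, q−5=l → layol; then reverse → loyal.

loyal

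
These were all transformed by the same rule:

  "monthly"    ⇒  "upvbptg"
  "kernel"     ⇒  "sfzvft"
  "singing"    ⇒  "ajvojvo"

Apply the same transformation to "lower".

tpefz

The shift depends on letter class: consonant m→u is +8, but vowel o→p is +1. The rule splits by letter class: vowels +1, consonants +8.
Applying it to lower: l(cons)+8=t, o(vowel)+1=p, w(cons)+8=e, e(vowel)+1=f, r(cons)+8=z.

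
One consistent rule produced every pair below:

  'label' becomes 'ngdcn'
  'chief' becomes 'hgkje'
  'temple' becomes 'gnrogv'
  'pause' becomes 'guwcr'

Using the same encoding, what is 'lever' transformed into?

The output letters match the input read backwards, each shifted +2: label reversed is lebal. The word is reversed, then every letter is shifted forward by 2.
Applying it to lever: reverse → revel; then shift: r+2=t, e+2=g, v+2=x, e+2=g, l+2=n.

tgxgn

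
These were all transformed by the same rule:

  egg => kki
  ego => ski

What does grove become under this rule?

izsvk

The output letters match the input read backwards, each shifted +4: egg reversed is gge. Two steps: reverse the string, then apply a Caesar shift of +4.
On grove: reverse → evorg; then shift: e+4=i, v+4=z, o+4=s, r+4=v, g+4=k.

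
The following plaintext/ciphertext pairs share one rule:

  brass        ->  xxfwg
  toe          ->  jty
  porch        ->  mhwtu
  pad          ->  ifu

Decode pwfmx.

The output letters match the input read backwards, each shifted +5: brass reversed is ssarb. Two steps: reverse the string, then apply a Caesar shift of +5.
Decoding pwfmx: shift back: p−5=k, w−5=r, f−5=a, m−5=h, x−5=s → krahs; then reverse → shark.

shark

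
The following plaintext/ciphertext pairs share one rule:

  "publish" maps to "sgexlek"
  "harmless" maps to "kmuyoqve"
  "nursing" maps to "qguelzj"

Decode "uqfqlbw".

It's a Vigenère-style cipher with numeric key [3,12]: position i shifts by key[i mod 2].
Decoding uqfqlbw: u−3=r, q−12=e, f−3=c, q−12=e, l−3=i, b−12=p, w−3=t.

receipt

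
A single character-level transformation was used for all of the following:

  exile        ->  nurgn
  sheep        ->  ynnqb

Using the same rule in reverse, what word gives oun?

The output letters match the input read backwards, each shifted +9: exile reversed is elixe. Read the word backwards and shift each letter +9.
Reversing it on oun: shift back: o−9=f, u−9=l, n−9=e → fle; then reverse → elf.

elf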